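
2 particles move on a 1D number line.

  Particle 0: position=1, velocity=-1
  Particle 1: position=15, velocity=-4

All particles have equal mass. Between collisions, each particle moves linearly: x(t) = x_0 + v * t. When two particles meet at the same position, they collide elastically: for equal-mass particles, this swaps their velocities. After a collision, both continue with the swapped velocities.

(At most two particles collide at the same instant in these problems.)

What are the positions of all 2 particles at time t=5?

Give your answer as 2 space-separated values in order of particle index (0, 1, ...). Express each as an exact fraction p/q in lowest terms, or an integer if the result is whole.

Collision at t=14/3: particles 0 and 1 swap velocities; positions: p0=-11/3 p1=-11/3; velocities now: v0=-4 v1=-1
Advance to t=5 (no further collisions before then); velocities: v0=-4 v1=-1; positions = -5 -4

Answer: -5 -4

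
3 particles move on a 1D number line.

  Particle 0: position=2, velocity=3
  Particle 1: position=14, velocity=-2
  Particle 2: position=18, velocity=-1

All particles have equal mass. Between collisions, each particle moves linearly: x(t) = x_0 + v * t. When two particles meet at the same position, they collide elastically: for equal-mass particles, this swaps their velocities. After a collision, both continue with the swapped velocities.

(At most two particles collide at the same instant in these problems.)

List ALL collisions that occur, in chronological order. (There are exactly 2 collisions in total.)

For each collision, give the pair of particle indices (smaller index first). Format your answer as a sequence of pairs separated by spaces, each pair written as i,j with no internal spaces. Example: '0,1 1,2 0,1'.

Collision at t=12/5: particles 0 and 1 swap velocities; positions: p0=46/5 p1=46/5 p2=78/5; velocities now: v0=-2 v1=3 v2=-1
Collision at t=4: particles 1 and 2 swap velocities; positions: p0=6 p1=14 p2=14; velocities now: v0=-2 v1=-1 v2=3

Answer: 0,1 1,2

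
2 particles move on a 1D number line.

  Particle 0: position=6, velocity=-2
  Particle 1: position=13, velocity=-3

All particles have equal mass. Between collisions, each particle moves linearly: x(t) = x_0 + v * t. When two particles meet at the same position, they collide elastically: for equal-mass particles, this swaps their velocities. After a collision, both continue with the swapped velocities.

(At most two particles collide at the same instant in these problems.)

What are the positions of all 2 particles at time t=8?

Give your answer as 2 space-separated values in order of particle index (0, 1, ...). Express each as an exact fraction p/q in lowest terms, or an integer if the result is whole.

Answer: -11 -10

Derivation:
Collision at t=7: particles 0 and 1 swap velocities; positions: p0=-8 p1=-8; velocities now: v0=-3 v1=-2
Advance to t=8 (no further collisions before then); velocities: v0=-3 v1=-2; positions = -11 -10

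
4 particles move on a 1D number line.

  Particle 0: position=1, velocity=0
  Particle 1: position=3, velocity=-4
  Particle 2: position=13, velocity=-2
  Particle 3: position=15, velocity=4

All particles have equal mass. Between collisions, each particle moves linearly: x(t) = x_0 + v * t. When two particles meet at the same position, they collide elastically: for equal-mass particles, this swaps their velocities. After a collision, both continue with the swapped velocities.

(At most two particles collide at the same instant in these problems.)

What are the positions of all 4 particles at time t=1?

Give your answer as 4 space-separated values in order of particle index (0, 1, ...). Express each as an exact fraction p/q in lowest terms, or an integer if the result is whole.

Collision at t=1/2: particles 0 and 1 swap velocities; positions: p0=1 p1=1 p2=12 p3=17; velocities now: v0=-4 v1=0 v2=-2 v3=4
Advance to t=1 (no further collisions before then); velocities: v0=-4 v1=0 v2=-2 v3=4; positions = -1 1 11 19

Answer: -1 1 11 19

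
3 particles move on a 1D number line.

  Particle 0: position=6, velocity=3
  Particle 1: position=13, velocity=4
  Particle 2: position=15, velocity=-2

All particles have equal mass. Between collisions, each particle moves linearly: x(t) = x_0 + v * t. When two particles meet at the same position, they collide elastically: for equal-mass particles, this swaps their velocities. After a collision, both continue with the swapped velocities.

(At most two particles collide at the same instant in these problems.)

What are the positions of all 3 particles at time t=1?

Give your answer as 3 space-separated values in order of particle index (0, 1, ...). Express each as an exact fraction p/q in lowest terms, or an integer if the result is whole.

Collision at t=1/3: particles 1 and 2 swap velocities; positions: p0=7 p1=43/3 p2=43/3; velocities now: v0=3 v1=-2 v2=4
Advance to t=1 (no further collisions before then); velocities: v0=3 v1=-2 v2=4; positions = 9 13 17

Answer: 9 13 17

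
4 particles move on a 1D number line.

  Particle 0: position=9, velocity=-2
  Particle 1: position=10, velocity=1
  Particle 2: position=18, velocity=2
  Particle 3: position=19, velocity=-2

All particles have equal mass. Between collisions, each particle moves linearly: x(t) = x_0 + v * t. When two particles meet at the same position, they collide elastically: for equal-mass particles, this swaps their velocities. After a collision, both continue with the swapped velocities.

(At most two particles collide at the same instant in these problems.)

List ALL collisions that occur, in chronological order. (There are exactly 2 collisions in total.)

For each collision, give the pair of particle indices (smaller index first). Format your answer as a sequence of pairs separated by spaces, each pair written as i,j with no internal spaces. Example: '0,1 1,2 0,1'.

Answer: 2,3 1,2

Derivation:
Collision at t=1/4: particles 2 and 3 swap velocities; positions: p0=17/2 p1=41/4 p2=37/2 p3=37/2; velocities now: v0=-2 v1=1 v2=-2 v3=2
Collision at t=3: particles 1 and 2 swap velocities; positions: p0=3 p1=13 p2=13 p3=24; velocities now: v0=-2 v1=-2 v2=1 v3=2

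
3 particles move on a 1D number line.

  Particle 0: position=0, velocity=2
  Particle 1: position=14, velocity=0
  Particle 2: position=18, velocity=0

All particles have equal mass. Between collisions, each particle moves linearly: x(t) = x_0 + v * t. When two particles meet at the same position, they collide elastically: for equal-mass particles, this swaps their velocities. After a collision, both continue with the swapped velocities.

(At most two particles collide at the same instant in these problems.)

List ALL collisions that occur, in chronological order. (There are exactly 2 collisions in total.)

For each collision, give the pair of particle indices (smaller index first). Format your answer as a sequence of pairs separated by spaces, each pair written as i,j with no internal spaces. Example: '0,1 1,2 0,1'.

Collision at t=7: particles 0 and 1 swap velocities; positions: p0=14 p1=14 p2=18; velocities now: v0=0 v1=2 v2=0
Collision at t=9: particles 1 and 2 swap velocities; positions: p0=14 p1=18 p2=18; velocities now: v0=0 v1=0 v2=2

Answer: 0,1 1,2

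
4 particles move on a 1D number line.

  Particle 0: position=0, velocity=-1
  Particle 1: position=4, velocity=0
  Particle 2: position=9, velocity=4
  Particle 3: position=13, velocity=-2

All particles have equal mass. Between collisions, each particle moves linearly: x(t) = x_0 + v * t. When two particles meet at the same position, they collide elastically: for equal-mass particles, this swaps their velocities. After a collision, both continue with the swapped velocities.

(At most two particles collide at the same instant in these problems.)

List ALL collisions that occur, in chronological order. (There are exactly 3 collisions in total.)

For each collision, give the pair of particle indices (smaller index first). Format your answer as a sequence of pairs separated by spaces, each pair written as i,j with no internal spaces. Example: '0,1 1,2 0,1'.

Collision at t=2/3: particles 2 and 3 swap velocities; positions: p0=-2/3 p1=4 p2=35/3 p3=35/3; velocities now: v0=-1 v1=0 v2=-2 v3=4
Collision at t=9/2: particles 1 and 2 swap velocities; positions: p0=-9/2 p1=4 p2=4 p3=27; velocities now: v0=-1 v1=-2 v2=0 v3=4
Collision at t=13: particles 0 and 1 swap velocities; positions: p0=-13 p1=-13 p2=4 p3=61; velocities now: v0=-2 v1=-1 v2=0 v3=4

Answer: 2,3 1,2 0,1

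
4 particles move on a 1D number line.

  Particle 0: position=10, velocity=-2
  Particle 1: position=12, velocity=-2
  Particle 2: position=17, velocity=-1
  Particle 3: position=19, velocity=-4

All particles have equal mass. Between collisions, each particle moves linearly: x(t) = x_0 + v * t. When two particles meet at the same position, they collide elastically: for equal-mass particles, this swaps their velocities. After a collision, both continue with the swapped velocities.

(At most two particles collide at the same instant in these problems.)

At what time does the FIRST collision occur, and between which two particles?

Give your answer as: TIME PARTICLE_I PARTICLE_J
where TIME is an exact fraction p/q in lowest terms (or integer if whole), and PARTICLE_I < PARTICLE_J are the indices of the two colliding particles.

Pair (0,1): pos 10,12 vel -2,-2 -> not approaching (rel speed 0 <= 0)
Pair (1,2): pos 12,17 vel -2,-1 -> not approaching (rel speed -1 <= 0)
Pair (2,3): pos 17,19 vel -1,-4 -> gap=2, closing at 3/unit, collide at t=2/3
Earliest collision: t=2/3 between 2 and 3

Answer: 2/3 2 3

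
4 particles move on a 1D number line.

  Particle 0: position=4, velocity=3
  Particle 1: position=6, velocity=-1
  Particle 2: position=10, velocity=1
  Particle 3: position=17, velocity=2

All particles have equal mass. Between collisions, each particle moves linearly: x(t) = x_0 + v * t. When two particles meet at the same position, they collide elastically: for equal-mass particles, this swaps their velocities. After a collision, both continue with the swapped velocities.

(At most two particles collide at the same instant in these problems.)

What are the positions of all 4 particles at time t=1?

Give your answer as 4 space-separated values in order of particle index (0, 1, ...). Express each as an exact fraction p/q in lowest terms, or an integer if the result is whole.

Answer: 5 7 11 19

Derivation:
Collision at t=1/2: particles 0 and 1 swap velocities; positions: p0=11/2 p1=11/2 p2=21/2 p3=18; velocities now: v0=-1 v1=3 v2=1 v3=2
Advance to t=1 (no further collisions before then); velocities: v0=-1 v1=3 v2=1 v3=2; positions = 5 7 11 19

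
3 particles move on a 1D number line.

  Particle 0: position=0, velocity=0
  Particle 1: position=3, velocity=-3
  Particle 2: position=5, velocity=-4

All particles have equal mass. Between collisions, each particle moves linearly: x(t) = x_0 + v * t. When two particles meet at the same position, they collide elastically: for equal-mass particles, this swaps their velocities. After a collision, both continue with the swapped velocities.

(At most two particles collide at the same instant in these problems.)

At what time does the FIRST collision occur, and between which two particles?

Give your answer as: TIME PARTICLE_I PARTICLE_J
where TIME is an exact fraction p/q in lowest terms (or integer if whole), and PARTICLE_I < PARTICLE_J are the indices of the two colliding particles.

Answer: 1 0 1

Derivation:
Pair (0,1): pos 0,3 vel 0,-3 -> gap=3, closing at 3/unit, collide at t=1
Pair (1,2): pos 3,5 vel -3,-4 -> gap=2, closing at 1/unit, collide at t=2
Earliest collision: t=1 between 0 and 1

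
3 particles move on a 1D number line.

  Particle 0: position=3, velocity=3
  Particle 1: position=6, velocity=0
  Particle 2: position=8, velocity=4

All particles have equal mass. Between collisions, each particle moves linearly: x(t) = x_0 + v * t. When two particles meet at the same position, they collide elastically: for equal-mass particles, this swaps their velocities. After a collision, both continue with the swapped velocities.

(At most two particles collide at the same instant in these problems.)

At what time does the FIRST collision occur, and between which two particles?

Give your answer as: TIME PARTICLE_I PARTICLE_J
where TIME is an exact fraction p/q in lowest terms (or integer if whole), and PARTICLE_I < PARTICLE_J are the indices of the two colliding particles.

Pair (0,1): pos 3,6 vel 3,0 -> gap=3, closing at 3/unit, collide at t=1
Pair (1,2): pos 6,8 vel 0,4 -> not approaching (rel speed -4 <= 0)
Earliest collision: t=1 between 0 and 1

Answer: 1 0 1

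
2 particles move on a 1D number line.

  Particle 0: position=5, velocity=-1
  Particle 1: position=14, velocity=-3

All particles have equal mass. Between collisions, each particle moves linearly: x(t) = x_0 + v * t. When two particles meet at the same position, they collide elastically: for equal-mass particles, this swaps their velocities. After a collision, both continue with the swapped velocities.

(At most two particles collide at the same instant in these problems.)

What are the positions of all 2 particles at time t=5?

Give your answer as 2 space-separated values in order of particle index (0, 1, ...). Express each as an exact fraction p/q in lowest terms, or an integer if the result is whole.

Answer: -1 0

Derivation:
Collision at t=9/2: particles 0 and 1 swap velocities; positions: p0=1/2 p1=1/2; velocities now: v0=-3 v1=-1
Advance to t=5 (no further collisions before then); velocities: v0=-3 v1=-1; positions = -1 0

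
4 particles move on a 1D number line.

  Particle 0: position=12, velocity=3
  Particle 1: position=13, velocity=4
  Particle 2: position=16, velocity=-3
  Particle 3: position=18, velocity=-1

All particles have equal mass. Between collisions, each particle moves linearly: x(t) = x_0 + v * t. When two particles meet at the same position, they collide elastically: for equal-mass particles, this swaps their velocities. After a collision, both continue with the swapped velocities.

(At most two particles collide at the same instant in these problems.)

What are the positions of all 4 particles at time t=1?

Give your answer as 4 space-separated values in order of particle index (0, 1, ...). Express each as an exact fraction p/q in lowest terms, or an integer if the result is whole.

Answer: 13 15 17 17

Derivation:
Collision at t=3/7: particles 1 and 2 swap velocities; positions: p0=93/7 p1=103/7 p2=103/7 p3=123/7; velocities now: v0=3 v1=-3 v2=4 v3=-1
Collision at t=2/3: particles 0 and 1 swap velocities; positions: p0=14 p1=14 p2=47/3 p3=52/3; velocities now: v0=-3 v1=3 v2=4 v3=-1
Collision at t=1: particles 2 and 3 swap velocities; positions: p0=13 p1=15 p2=17 p3=17; velocities now: v0=-3 v1=3 v2=-1 v3=4
Advance to t=1 (no further collisions before then); velocities: v0=-3 v1=3 v2=-1 v3=4; positions = 13 15 17 17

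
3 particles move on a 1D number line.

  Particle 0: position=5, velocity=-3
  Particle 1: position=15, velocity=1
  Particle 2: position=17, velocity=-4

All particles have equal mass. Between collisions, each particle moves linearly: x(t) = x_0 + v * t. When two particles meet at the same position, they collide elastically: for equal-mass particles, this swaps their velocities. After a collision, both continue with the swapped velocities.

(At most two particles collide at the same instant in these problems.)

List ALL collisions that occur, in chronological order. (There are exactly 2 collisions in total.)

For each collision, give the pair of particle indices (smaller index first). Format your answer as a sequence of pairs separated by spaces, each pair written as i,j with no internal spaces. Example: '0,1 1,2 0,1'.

Answer: 1,2 0,1

Derivation:
Collision at t=2/5: particles 1 and 2 swap velocities; positions: p0=19/5 p1=77/5 p2=77/5; velocities now: v0=-3 v1=-4 v2=1
Collision at t=12: particles 0 and 1 swap velocities; positions: p0=-31 p1=-31 p2=27; velocities now: v0=-4 v1=-3 v2=1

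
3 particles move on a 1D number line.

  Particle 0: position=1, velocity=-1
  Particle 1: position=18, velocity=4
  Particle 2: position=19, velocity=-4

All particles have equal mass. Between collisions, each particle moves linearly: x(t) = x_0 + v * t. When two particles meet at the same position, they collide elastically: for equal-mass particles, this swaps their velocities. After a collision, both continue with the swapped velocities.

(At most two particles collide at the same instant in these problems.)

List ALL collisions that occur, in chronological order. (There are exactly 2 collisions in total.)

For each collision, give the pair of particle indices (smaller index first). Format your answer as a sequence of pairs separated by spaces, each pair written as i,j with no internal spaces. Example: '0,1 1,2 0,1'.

Answer: 1,2 0,1

Derivation:
Collision at t=1/8: particles 1 and 2 swap velocities; positions: p0=7/8 p1=37/2 p2=37/2; velocities now: v0=-1 v1=-4 v2=4
Collision at t=6: particles 0 and 1 swap velocities; positions: p0=-5 p1=-5 p2=42; velocities now: v0=-4 v1=-1 v2=4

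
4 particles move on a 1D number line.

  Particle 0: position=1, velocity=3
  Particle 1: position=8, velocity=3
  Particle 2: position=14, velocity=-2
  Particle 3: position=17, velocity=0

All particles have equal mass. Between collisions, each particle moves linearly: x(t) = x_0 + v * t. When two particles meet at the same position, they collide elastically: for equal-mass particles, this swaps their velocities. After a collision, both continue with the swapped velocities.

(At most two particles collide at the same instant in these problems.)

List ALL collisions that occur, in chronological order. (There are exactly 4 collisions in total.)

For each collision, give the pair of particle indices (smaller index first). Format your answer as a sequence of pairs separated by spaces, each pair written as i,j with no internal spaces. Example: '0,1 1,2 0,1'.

Collision at t=6/5: particles 1 and 2 swap velocities; positions: p0=23/5 p1=58/5 p2=58/5 p3=17; velocities now: v0=3 v1=-2 v2=3 v3=0
Collision at t=13/5: particles 0 and 1 swap velocities; positions: p0=44/5 p1=44/5 p2=79/5 p3=17; velocities now: v0=-2 v1=3 v2=3 v3=0
Collision at t=3: particles 2 and 3 swap velocities; positions: p0=8 p1=10 p2=17 p3=17; velocities now: v0=-2 v1=3 v2=0 v3=3
Collision at t=16/3: particles 1 and 2 swap velocities; positions: p0=10/3 p1=17 p2=17 p3=24; velocities now: v0=-2 v1=0 v2=3 v3=3

Answer: 1,2 0,1 2,3 1,2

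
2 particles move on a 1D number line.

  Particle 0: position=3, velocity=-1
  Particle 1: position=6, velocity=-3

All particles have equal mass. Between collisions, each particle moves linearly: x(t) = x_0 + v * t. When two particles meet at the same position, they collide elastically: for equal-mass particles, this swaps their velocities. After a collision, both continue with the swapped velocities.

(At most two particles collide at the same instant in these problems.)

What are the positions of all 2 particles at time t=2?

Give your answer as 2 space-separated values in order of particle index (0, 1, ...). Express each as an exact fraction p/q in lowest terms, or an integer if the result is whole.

Answer: 0 1

Derivation:
Collision at t=3/2: particles 0 and 1 swap velocities; positions: p0=3/2 p1=3/2; velocities now: v0=-3 v1=-1
Advance to t=2 (no further collisions before then); velocities: v0=-3 v1=-1; positions = 0 1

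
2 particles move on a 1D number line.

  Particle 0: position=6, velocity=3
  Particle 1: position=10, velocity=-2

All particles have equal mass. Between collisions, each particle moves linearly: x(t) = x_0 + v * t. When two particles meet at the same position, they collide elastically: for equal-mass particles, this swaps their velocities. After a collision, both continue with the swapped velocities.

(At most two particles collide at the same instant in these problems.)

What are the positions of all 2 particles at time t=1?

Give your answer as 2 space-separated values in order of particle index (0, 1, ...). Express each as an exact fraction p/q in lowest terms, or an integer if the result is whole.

Collision at t=4/5: particles 0 and 1 swap velocities; positions: p0=42/5 p1=42/5; velocities now: v0=-2 v1=3
Advance to t=1 (no further collisions before then); velocities: v0=-2 v1=3; positions = 8 9

Answer: 8 9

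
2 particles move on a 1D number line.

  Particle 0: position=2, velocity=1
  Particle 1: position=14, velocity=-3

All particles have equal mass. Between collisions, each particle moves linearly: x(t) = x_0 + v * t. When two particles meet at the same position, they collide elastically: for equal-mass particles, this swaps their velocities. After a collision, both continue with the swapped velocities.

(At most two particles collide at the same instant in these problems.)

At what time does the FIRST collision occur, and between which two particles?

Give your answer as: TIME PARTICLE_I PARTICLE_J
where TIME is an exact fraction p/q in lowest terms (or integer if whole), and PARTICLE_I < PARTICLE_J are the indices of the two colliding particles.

Answer: 3 0 1

Derivation:
Pair (0,1): pos 2,14 vel 1,-3 -> gap=12, closing at 4/unit, collide at t=3
Earliest collision: t=3 between 0 and 1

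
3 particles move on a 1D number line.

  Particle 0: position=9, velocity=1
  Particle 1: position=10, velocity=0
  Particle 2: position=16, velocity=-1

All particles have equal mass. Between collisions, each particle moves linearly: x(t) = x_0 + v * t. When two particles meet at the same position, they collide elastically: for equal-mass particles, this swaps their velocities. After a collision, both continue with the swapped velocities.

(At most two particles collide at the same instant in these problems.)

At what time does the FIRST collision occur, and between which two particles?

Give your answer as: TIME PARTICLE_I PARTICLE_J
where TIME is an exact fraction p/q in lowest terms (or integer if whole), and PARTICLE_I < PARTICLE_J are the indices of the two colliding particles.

Pair (0,1): pos 9,10 vel 1,0 -> gap=1, closing at 1/unit, collide at t=1
Pair (1,2): pos 10,16 vel 0,-1 -> gap=6, closing at 1/unit, collide at t=6
Earliest collision: t=1 between 0 and 1

Answer: 1 0 1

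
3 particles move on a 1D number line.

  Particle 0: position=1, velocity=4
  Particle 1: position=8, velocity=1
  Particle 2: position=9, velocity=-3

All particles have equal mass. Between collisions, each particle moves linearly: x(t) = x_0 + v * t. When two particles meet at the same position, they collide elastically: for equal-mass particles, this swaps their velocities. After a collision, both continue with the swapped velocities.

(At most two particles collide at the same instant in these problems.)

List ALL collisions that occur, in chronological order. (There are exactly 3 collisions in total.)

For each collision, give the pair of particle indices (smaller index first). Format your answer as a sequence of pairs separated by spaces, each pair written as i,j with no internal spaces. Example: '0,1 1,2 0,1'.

Collision at t=1/4: particles 1 and 2 swap velocities; positions: p0=2 p1=33/4 p2=33/4; velocities now: v0=4 v1=-3 v2=1
Collision at t=8/7: particles 0 and 1 swap velocities; positions: p0=39/7 p1=39/7 p2=64/7; velocities now: v0=-3 v1=4 v2=1
Collision at t=7/3: particles 1 and 2 swap velocities; positions: p0=2 p1=31/3 p2=31/3; velocities now: v0=-3 v1=1 v2=4

Answer: 1,2 0,1 1,2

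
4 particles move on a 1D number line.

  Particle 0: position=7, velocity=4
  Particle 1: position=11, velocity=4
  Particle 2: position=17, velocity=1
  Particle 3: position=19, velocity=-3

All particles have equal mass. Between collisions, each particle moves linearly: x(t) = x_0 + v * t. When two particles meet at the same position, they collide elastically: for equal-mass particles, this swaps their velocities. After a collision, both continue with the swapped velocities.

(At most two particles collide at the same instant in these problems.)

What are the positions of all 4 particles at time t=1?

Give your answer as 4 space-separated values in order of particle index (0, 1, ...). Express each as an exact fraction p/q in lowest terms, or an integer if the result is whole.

Answer: 11 15 16 18

Derivation:
Collision at t=1/2: particles 2 and 3 swap velocities; positions: p0=9 p1=13 p2=35/2 p3=35/2; velocities now: v0=4 v1=4 v2=-3 v3=1
Advance to t=1 (no further collisions before then); velocities: v0=4 v1=4 v2=-3 v3=1; positions = 11 15 16 18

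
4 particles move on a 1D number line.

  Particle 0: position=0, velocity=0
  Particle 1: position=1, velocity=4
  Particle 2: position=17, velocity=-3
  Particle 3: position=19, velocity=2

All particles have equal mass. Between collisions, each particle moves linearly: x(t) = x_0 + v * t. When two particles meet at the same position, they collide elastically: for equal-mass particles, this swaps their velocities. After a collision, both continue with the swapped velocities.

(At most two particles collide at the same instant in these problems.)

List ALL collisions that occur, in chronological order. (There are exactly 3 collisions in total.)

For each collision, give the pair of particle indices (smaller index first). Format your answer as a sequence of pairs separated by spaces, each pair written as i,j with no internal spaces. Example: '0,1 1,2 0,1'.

Answer: 1,2 0,1 2,3

Derivation:
Collision at t=16/7: particles 1 and 2 swap velocities; positions: p0=0 p1=71/7 p2=71/7 p3=165/7; velocities now: v0=0 v1=-3 v2=4 v3=2
Collision at t=17/3: particles 0 and 1 swap velocities; positions: p0=0 p1=0 p2=71/3 p3=91/3; velocities now: v0=-3 v1=0 v2=4 v3=2
Collision at t=9: particles 2 and 3 swap velocities; positions: p0=-10 p1=0 p2=37 p3=37; velocities now: v0=-3 v1=0 v2=2 v3=4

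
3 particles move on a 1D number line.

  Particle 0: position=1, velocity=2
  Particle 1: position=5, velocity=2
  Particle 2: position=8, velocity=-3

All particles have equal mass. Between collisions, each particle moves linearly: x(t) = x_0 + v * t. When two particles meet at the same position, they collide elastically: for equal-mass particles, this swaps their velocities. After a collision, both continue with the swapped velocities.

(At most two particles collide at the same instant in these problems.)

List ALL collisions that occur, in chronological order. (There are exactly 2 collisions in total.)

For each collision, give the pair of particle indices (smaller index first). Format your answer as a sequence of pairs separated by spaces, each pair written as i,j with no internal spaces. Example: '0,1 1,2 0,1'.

Collision at t=3/5: particles 1 and 2 swap velocities; positions: p0=11/5 p1=31/5 p2=31/5; velocities now: v0=2 v1=-3 v2=2
Collision at t=7/5: particles 0 and 1 swap velocities; positions: p0=19/5 p1=19/5 p2=39/5; velocities now: v0=-3 v1=2 v2=2

Answer: 1,2 0,1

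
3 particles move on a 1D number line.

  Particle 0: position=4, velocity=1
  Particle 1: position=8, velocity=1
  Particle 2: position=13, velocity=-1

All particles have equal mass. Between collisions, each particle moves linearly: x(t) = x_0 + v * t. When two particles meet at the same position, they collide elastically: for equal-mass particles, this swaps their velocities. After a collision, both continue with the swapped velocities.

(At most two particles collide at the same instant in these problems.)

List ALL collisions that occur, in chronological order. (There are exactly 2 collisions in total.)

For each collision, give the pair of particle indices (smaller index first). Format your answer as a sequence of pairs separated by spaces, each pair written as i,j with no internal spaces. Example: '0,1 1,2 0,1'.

Answer: 1,2 0,1

Derivation:
Collision at t=5/2: particles 1 and 2 swap velocities; positions: p0=13/2 p1=21/2 p2=21/2; velocities now: v0=1 v1=-1 v2=1
Collision at t=9/2: particles 0 and 1 swap velocities; positions: p0=17/2 p1=17/2 p2=25/2; velocities now: v0=-1 v1=1 v2=1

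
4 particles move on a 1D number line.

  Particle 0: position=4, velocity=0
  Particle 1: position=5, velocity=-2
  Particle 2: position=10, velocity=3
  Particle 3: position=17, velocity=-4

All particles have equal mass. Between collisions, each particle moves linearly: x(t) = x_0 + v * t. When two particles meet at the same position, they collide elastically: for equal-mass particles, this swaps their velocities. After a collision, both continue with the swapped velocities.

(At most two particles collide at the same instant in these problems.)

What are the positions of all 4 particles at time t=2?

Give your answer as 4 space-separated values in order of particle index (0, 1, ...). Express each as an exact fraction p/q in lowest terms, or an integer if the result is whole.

Collision at t=1/2: particles 0 and 1 swap velocities; positions: p0=4 p1=4 p2=23/2 p3=15; velocities now: v0=-2 v1=0 v2=3 v3=-4
Collision at t=1: particles 2 and 3 swap velocities; positions: p0=3 p1=4 p2=13 p3=13; velocities now: v0=-2 v1=0 v2=-4 v3=3
Advance to t=2 (no further collisions before then); velocities: v0=-2 v1=0 v2=-4 v3=3; positions = 1 4 9 16

Answer: 1 4 9 16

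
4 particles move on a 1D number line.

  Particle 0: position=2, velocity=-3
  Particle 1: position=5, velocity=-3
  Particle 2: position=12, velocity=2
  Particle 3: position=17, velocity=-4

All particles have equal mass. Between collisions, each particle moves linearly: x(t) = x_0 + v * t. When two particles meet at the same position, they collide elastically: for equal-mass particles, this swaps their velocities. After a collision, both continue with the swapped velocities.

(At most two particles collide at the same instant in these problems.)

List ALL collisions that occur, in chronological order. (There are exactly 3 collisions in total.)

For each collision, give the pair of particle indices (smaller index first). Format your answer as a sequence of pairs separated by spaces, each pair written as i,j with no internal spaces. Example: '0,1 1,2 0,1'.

Answer: 2,3 1,2 0,1

Derivation:
Collision at t=5/6: particles 2 and 3 swap velocities; positions: p0=-1/2 p1=5/2 p2=41/3 p3=41/3; velocities now: v0=-3 v1=-3 v2=-4 v3=2
Collision at t=12: particles 1 and 2 swap velocities; positions: p0=-34 p1=-31 p2=-31 p3=36; velocities now: v0=-3 v1=-4 v2=-3 v3=2
Collision at t=15: particles 0 and 1 swap velocities; positions: p0=-43 p1=-43 p2=-40 p3=42; velocities now: v0=-4 v1=-3 v2=-3 v3=2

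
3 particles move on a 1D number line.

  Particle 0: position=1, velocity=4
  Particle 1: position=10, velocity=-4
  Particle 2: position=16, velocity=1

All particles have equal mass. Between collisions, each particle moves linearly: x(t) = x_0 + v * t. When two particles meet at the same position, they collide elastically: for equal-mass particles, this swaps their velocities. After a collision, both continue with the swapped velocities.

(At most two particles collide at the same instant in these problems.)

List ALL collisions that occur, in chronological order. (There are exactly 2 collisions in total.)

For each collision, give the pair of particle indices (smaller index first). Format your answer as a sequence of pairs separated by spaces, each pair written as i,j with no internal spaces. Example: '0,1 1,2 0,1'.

Answer: 0,1 1,2

Derivation:
Collision at t=9/8: particles 0 and 1 swap velocities; positions: p0=11/2 p1=11/2 p2=137/8; velocities now: v0=-4 v1=4 v2=1
Collision at t=5: particles 1 and 2 swap velocities; positions: p0=-10 p1=21 p2=21; velocities now: v0=-4 v1=1 v2=4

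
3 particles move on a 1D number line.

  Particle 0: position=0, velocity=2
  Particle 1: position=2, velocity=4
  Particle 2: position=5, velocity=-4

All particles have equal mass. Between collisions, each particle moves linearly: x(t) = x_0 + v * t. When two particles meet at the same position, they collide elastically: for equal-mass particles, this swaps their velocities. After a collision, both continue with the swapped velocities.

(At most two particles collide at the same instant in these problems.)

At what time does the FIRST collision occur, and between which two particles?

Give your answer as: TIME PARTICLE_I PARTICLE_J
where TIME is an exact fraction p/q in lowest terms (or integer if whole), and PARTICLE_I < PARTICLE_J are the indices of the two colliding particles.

Answer: 3/8 1 2

Derivation:
Pair (0,1): pos 0,2 vel 2,4 -> not approaching (rel speed -2 <= 0)
Pair (1,2): pos 2,5 vel 4,-4 -> gap=3, closing at 8/unit, collide at t=3/8
Earliest collision: t=3/8 between 1 and 2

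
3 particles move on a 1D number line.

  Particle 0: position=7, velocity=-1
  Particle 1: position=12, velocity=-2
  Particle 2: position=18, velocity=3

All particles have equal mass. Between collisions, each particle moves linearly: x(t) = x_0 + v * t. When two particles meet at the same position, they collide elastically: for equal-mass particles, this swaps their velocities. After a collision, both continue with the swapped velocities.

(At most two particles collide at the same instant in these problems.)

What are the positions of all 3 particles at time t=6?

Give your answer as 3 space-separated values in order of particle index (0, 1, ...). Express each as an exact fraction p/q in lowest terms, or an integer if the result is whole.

Collision at t=5: particles 0 and 1 swap velocities; positions: p0=2 p1=2 p2=33; velocities now: v0=-2 v1=-1 v2=3
Advance to t=6 (no further collisions before then); velocities: v0=-2 v1=-1 v2=3; positions = 0 1 36

Answer: 0 1 36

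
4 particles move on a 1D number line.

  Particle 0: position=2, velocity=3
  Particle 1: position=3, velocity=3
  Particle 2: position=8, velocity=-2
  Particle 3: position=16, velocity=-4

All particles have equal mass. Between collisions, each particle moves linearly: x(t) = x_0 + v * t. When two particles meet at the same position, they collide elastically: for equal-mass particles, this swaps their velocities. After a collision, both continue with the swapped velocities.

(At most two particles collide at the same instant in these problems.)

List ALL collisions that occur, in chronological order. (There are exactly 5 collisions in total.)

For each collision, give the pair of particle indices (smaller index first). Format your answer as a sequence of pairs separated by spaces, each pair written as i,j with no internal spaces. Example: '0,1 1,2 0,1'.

Answer: 1,2 0,1 2,3 1,2 0,1

Derivation:
Collision at t=1: particles 1 and 2 swap velocities; positions: p0=5 p1=6 p2=6 p3=12; velocities now: v0=3 v1=-2 v2=3 v3=-4
Collision at t=6/5: particles 0 and 1 swap velocities; positions: p0=28/5 p1=28/5 p2=33/5 p3=56/5; velocities now: v0=-2 v1=3 v2=3 v3=-4
Collision at t=13/7: particles 2 and 3 swap velocities; positions: p0=30/7 p1=53/7 p2=60/7 p3=60/7; velocities now: v0=-2 v1=3 v2=-4 v3=3
Collision at t=2: particles 1 and 2 swap velocities; positions: p0=4 p1=8 p2=8 p3=9; velocities now: v0=-2 v1=-4 v2=3 v3=3
Collision at t=4: particles 0 and 1 swap velocities; positions: p0=0 p1=0 p2=14 p3=15; velocities now: v0=-4 v1=-2 v2=3 v3=3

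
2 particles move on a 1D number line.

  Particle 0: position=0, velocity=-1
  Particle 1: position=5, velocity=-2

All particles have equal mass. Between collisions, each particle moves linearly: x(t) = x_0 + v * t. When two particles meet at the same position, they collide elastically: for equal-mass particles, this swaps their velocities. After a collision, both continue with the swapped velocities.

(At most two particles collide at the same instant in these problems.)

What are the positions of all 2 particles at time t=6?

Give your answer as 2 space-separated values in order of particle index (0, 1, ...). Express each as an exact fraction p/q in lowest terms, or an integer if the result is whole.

Collision at t=5: particles 0 and 1 swap velocities; positions: p0=-5 p1=-5; velocities now: v0=-2 v1=-1
Advance to t=6 (no further collisions before then); velocities: v0=-2 v1=-1; positions = -7 -6

Answer: -7 -6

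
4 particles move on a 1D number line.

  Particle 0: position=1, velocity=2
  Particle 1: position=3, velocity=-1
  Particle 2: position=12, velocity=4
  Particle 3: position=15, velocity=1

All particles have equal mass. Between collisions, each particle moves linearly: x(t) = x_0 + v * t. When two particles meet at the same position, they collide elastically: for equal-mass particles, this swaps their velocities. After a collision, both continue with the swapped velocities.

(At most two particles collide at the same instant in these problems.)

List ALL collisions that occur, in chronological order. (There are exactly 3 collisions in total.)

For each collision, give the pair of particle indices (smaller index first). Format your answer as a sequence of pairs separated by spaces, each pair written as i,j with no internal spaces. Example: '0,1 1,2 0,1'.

Collision at t=2/3: particles 0 and 1 swap velocities; positions: p0=7/3 p1=7/3 p2=44/3 p3=47/3; velocities now: v0=-1 v1=2 v2=4 v3=1
Collision at t=1: particles 2 and 3 swap velocities; positions: p0=2 p1=3 p2=16 p3=16; velocities now: v0=-1 v1=2 v2=1 v3=4
Collision at t=14: particles 1 and 2 swap velocities; positions: p0=-11 p1=29 p2=29 p3=68; velocities now: v0=-1 v1=1 v2=2 v3=4

Answer: 0,1 2,3 1,2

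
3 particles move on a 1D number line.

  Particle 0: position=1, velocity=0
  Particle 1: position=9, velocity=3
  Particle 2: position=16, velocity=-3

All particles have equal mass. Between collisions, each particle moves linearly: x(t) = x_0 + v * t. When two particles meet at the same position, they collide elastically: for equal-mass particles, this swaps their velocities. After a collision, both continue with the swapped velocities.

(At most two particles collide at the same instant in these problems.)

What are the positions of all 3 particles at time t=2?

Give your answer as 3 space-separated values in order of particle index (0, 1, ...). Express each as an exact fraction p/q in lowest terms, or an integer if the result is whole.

Collision at t=7/6: particles 1 and 2 swap velocities; positions: p0=1 p1=25/2 p2=25/2; velocities now: v0=0 v1=-3 v2=3
Advance to t=2 (no further collisions before then); velocities: v0=0 v1=-3 v2=3; positions = 1 10 15

Answer: 1 10 15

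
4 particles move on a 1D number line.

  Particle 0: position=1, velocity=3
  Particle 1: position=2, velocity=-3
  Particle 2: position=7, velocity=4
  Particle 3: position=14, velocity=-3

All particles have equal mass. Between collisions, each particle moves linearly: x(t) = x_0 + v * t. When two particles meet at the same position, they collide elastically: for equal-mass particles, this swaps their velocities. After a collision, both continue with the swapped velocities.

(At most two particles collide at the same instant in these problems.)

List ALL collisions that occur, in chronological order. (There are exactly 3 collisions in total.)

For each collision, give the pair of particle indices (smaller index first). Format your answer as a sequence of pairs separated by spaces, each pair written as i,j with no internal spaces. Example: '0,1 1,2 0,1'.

Answer: 0,1 2,3 1,2

Derivation:
Collision at t=1/6: particles 0 and 1 swap velocities; positions: p0=3/2 p1=3/2 p2=23/3 p3=27/2; velocities now: v0=-3 v1=3 v2=4 v3=-3
Collision at t=1: particles 2 and 3 swap velocities; positions: p0=-1 p1=4 p2=11 p3=11; velocities now: v0=-3 v1=3 v2=-3 v3=4
Collision at t=13/6: particles 1 and 2 swap velocities; positions: p0=-9/2 p1=15/2 p2=15/2 p3=47/3; velocities now: v0=-3 v1=-3 v2=3 v3=4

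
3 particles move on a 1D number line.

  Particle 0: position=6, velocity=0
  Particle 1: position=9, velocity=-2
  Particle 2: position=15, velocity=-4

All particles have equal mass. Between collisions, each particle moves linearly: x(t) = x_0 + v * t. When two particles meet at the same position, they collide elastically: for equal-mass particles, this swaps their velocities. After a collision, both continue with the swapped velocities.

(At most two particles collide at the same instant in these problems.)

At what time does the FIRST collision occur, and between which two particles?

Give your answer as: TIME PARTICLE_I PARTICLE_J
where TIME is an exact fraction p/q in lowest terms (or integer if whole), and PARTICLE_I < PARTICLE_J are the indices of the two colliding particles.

Pair (0,1): pos 6,9 vel 0,-2 -> gap=3, closing at 2/unit, collide at t=3/2
Pair (1,2): pos 9,15 vel -2,-4 -> gap=6, closing at 2/unit, collide at t=3
Earliest collision: t=3/2 between 0 and 1

Answer: 3/2 0 1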